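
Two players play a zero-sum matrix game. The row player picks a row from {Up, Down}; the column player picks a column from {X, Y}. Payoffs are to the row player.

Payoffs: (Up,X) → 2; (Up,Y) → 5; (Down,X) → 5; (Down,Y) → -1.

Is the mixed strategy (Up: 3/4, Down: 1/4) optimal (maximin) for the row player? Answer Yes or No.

Against X this mix gives (3/4)·2 + (1/4)·5 = 11/4.
Against Y this mix gives (3/4)·5 + (1/4)·(-1) = 7/2.
The column player will play X, holding the row player to 11/4. Shifting weight toward the row that does better against X would raise this floor (the equalizing mix achieves 3 against both X and Y), so the proposed strategy is not optimal.

No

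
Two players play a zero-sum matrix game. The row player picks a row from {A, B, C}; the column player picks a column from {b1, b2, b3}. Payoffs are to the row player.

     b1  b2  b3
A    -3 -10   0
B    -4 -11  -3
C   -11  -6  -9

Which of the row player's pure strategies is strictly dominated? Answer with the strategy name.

B

A gives a strictly higher payoff than B against every column: -3 > -4, -10 > -11, 0 > -3.
So B is strictly dominated and the row player never plays it.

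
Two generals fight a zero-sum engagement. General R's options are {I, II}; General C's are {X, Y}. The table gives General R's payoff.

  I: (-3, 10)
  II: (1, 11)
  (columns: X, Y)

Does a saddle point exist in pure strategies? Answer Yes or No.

Row minima: I → -3, II → 1; maximin = 1.
Column maxima: X → 1, Y → 11; minimax = 1.
maximin = minimax = 1, so a saddle point exists.

Yes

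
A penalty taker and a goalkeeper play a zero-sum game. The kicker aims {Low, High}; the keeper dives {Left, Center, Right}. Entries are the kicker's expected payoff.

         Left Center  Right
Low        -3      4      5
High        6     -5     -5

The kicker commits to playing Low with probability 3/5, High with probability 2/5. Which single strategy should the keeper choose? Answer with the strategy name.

If the keeper plays Left, the kicker's expected payoff is (3/5)·(-3) + (2/5)·6 = 3/5.
If the keeper plays Center, the kicker's expected payoff is (3/5)·4 + (2/5)·(-5) = 2/5.
If the keeper plays Right, the kicker's expected payoff is (3/5)·5 + (2/5)·(-5) = 1.
The keeper minimizes the kicker's payoff; the smallest is 2/5, so the best response is Center.

Center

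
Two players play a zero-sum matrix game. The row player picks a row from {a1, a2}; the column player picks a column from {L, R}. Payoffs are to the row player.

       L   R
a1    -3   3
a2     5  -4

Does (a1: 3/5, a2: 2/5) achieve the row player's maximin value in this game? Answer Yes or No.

Yes

Against L this mix gives (3/5)·(-3) + (2/5)·5 = 1/5.
Against R this mix gives (3/5)·3 + (2/5)·(-4) = 1/5.
All of the column player's active replies (L, R) yield 1/5, and no column does worse for the row player. The mix makes the column player indifferent and guarantees 1/5, so it is optimal.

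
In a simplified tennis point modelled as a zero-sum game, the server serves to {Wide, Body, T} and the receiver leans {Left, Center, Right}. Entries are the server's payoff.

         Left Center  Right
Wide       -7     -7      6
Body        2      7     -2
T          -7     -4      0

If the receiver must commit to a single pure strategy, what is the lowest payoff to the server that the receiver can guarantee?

Column maxima: Left → 2, Center → 7, Right → 6.
The smallest of these is 2.

2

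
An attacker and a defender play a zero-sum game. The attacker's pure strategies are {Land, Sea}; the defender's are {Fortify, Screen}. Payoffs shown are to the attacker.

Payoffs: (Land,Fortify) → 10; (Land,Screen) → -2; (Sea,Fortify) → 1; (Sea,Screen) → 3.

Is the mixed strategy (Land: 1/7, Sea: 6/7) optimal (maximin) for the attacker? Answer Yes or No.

Against Fortify this mix gives (1/7)·10 + (6/7)·1 = 16/7.
Against Screen this mix gives (1/7)·(-2) + (6/7)·3 = 16/7.
All of the defender's active replies (Fortify, Screen) yield 16/7, and no column does worse for the attacker. The mix makes the defender indifferent and guarantees 16/7, so it is optimal.

Yes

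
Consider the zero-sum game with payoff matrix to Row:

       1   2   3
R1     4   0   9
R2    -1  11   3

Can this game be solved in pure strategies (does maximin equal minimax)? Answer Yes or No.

Row minima: R1 → 0, R2 → -1; maximin = 0.
Column maxima: 1 → 4, 2 → 11, 3 → 9; minimax = 4.
0 ≠ 4, so no pure-strategy equilibrium exists.

No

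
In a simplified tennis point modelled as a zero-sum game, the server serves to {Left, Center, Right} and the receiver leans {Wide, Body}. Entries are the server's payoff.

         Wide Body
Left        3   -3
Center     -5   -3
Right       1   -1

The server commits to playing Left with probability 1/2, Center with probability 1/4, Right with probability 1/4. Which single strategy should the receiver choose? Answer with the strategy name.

If the receiver plays Wide, the server's expected payoff is (1/2)·3 + (1/4)·(-5) + (1/4)·1 = 1/2.
If the receiver plays Body, the server's expected payoff is (1/2)·(-3) + (1/4)·(-3) + (1/4)·(-1) = -5/2.
The receiver minimizes the server's payoff; the smallest is -5/2, so the best response is Body.

Body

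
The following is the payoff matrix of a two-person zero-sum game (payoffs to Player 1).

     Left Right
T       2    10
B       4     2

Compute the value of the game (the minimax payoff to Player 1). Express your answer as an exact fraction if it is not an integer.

18/5

Row minima: T → 2, B → 2; maximin = 2.
Column maxima: Left → 4, Right → 10; minimax = 4.
2 ≠ 4, so there is no saddle point; optimal play is mixed.
Let Player 1 play T with probability p. Expected payoff against Left: 2p + 4(1−p) = −2p + 4; against Right: 10p + 2(1−p) = 8p + 2.
Setting these equal: −2p + 4 = 8p + 2 ⇒ −10p = -2 ⇒ p = 1/5, and the value is (-2)·(1/5) + 4 = 18/5.
For Player 2: with q = P(Left), equating T's and B's payoffs gives −8q + 10 = 2q + 2 ⇒ q = 4/5.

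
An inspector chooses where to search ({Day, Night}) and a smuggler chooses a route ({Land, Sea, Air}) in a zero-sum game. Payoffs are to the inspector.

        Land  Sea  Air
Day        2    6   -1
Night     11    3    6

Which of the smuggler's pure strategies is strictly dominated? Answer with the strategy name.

Land

Air holds the inspector's payoff strictly below Land in every row: -1 < 2, 6 < 11.
So Land is strictly dominated for the smuggler.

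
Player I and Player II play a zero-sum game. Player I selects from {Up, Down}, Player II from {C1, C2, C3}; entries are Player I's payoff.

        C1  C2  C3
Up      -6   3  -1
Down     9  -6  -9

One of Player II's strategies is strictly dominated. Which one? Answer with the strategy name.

C3 holds Player I's payoff strictly below C2 in every row: -1 < 3, -9 < -6.
So C2 is strictly dominated for Player II.

C2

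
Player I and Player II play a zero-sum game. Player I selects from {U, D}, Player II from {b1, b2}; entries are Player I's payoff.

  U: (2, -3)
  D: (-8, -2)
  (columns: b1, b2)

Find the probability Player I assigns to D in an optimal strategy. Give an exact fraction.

5/11

Row minima: U → -3, D → -8; maximin = -3.
Column maxima: b1 → 2, b2 → -2; minimax = -2.
-3 ≠ -2, so there is no saddle point; optimal play is mixed.
Let Player I play U with probability p. Expected payoff against b1: 2p + (-8)(1−p) = 10p − 8; against b2: (-3)p + (-2)(1−p) = −p − 2.
Setting these equal: 10p − 8 = −p − 2 ⇒ 11p = 6 ⇒ p = 6/11, and the value is (10)·(6/11) − 8 = -28/11.
For Player II: with q = P(b1), equating U's and D's payoffs gives 5q − 3 = −6q − 2 ⇒ q = 1/11.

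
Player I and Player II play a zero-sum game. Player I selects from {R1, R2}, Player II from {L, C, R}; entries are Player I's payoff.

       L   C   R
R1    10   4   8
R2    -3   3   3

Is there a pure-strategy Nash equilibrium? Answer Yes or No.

Yes

Row minima: R1 → 4, R2 → -3; maximin = 4.
Column maxima: L → 10, C → 4, R → 8; minimax = 4.
maximin = minimax = 4, so a saddle point exists.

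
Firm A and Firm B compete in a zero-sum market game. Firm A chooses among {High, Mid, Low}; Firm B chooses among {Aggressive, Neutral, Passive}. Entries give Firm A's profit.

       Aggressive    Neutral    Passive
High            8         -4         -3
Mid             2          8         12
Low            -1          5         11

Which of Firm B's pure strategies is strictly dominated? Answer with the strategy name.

Neutral holds Firm A's payoff strictly below Passive in every row: -4 < -3, 8 < 12, 5 < 11.
So Passive is strictly dominated for Firm B.

Passive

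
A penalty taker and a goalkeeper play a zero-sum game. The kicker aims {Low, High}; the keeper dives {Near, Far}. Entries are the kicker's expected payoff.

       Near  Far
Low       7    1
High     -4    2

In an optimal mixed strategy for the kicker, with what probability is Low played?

Row minima: Low → 1, High → -4; maximin = 1.
Column maxima: Near → 7, Far → 2; minimax = 2.
1 ≠ 2, so there is no saddle point; optimal play is mixed.
Let the kicker play Low with probability p. Expected payoff against Near: 7p + (-4)(1−p) = 11p − 4; against Far: 1p + 2(1−p) = −p + 2.
Setting these equal: 11p − 4 = −p + 2 ⇒ 12p = 6 ⇒ p = 1/2, and the value is (11)·(1/2) − 4 = 3/2.
For the keeper: with q = P(Near), equating Low's and High's payoffs gives 6q + 1 = −6q + 2 ⇒ q = 1/12.

1/2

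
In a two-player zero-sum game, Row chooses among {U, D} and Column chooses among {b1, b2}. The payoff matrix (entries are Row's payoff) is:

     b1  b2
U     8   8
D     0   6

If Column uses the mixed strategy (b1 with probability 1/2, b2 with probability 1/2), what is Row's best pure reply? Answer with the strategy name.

Expected payoff of U: (1/2)·8 + (1/2)·8 = 8.
Expected payoff of D: (1/2)·0 + (1/2)·6 = 3.
The largest is 8, so Row's best response is U.

U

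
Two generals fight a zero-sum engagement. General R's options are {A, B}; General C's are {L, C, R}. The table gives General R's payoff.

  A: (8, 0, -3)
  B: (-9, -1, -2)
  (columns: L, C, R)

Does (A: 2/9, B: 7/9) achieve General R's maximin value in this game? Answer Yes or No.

Against L this mix gives (2/9)·8 + (7/9)·(-9) = -47/9.
Against C this mix gives (2/9)·0 + (7/9)·(-1) = -7/9.
Against R this mix gives (2/9)·(-3) + (7/9)·(-2) = -20/9.
General C will play L, holding General R to -47/9. Shifting weight toward the row that does better against L would raise this floor (the equalizing mix achieves -43/18 against both L and R), so the proposed strategy is not optimal.

No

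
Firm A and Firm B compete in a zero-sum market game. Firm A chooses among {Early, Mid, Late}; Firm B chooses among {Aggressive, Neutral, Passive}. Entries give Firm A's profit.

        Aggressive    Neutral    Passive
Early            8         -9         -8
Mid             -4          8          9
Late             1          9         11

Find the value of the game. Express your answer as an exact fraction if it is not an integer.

81/25

Row minima: Early → -9, Mid → -4, Late → 1; maximin = 1.
Column maxima: Aggressive → 8, Neutral → 9, Passive → 11; minimax = 8.
1 ≠ 8, so there is no saddle point; optimal play is mixed.
Mid is strictly dominated by Late, so Firm A never plays it.
Passive is strictly dominated by Neutral (it gives Firm A strictly more in every row), so Firm B never plays it.
On the remaining 2×2 (Early, Late vs Aggressive, Neutral):
Let Firm A play Early with probability p. Expected payoff against Aggressive: 8p + 1(1−p) = 7p + 1; against Neutral: (-9)p + 9(1−p) = −18p + 9.
Setting these equal: 7p + 1 = −18p + 9 ⇒ 25p = 8 ⇒ p = 8/25, and the value is (7)·(8/25) + 1 = 81/25.
For Firm B: with q = P(Aggressive), equating Early's and Late's payoffs gives 17q − 9 = −8q + 9 ⇒ q = 18/25.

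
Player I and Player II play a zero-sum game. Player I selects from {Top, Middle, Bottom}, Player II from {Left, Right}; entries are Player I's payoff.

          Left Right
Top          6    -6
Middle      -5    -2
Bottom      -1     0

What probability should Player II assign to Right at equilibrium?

Row minima: Top → -6, Middle → -5, Bottom → -1; maximin = -1.
Column maxima: Left → 6, Right → 0; minimax = 0.
-1 ≠ 0, so there is no saddle point; optimal play is mixed.
Middle is strictly dominated by Bottom, so Player I never plays it.
On the remaining 2×2 (Top, Bottom vs Left, Right):
Let Player I play Top with probability p. Expected payoff against Left: 6p + (-1)(1−p) = 7p − 1; against Right: (-6)p + 0(1−p) = −6p.
Setting these equal: 7p − 1 = −6p ⇒ 13p = 1 ⇒ p = 1/13, and the value is (7)·(1/13) − 1 = -6/13.
For Player II: with q = P(Left), equating Top's and Bottom's payoffs gives 12q − 6 = −q ⇒ q = 6/13.

7/13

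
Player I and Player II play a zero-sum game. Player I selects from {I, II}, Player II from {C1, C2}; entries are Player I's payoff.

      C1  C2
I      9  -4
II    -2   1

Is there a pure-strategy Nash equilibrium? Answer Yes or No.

No

Row minima: I → -4, II → -2; maximin = -2.
Column maxima: C1 → 9, C2 → 1; minimax = 1.
-2 ≠ 1, so no pure-strategy equilibrium exists.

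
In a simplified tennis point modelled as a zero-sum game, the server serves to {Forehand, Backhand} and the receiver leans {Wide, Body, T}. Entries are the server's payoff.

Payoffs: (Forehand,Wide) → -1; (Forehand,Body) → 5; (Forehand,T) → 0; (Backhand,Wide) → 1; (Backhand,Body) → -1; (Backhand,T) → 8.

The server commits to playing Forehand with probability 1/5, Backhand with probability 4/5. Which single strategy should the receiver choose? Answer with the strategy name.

If the receiver plays Wide, the server's expected payoff is (1/5)·(-1) + (4/5)·1 = 3/5.
If the receiver plays Body, the server's expected payoff is (1/5)·5 + (4/5)·(-1) = 1/5.
If the receiver plays T, the server's expected payoff is (1/5)·0 + (4/5)·8 = 32/5.
The receiver minimizes the server's payoff; the smallest is 1/5, so the best response is Body.

Body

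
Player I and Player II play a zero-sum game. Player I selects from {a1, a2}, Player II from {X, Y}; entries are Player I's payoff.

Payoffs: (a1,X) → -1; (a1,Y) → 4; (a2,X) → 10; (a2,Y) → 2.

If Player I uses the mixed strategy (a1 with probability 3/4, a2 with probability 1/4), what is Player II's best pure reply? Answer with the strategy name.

X

If Player II plays X, Player I's expected payoff is (3/4)·(-1) + (1/4)·10 = 7/4.
If Player II plays Y, Player I's expected payoff is (3/4)·4 + (1/4)·2 = 7/2.
Player II minimizes Player I's payoff; the smallest is 7/4, so the best response is X.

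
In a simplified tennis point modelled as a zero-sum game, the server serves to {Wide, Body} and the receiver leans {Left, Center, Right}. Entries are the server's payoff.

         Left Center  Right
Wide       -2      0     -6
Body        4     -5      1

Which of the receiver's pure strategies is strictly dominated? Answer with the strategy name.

Left

Right holds the server's payoff strictly below Left in every row: -6 < -2, 1 < 4.
So Left is strictly dominated for the receiver.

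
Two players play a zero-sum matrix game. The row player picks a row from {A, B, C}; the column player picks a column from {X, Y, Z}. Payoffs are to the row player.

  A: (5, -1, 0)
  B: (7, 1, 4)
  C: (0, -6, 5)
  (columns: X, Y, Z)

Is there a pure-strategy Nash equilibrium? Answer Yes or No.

Yes

Row minima: A → -1, B → 1, C → -6; maximin = 1.
Column maxima: X → 7, Y → 1, Z → 5; minimax = 1.
maximin = minimax = 1, so a saddle point exists.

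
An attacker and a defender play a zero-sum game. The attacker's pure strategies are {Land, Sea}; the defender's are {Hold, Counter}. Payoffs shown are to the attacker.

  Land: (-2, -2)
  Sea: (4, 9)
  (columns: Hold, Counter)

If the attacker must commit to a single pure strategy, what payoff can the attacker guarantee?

Row minima: Land → -2, Sea → 4.
The best of these is 4.

4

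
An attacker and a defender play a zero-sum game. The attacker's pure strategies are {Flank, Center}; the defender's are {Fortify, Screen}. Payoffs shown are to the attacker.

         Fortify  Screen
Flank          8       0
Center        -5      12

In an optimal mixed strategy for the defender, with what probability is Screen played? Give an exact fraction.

13/25

Row minima: Flank → 0, Center → -5; maximin = 0.
Column maxima: Fortify → 8, Screen → 12; minimax = 8.
0 ≠ 8, so there is no saddle point; optimal play is mixed.
Let the attacker play Flank with probability p. Expected payoff against Fortify: 8p + (-5)(1−p) = 13p − 5; against Screen: 0p + 12(1−p) = −12p + 12.
Setting these equal: 13p − 5 = −12p + 12 ⇒ 25p = 17 ⇒ p = 17/25, and the value is (13)·(17/25) − 5 = 96/25.
For the defender: with q = P(Fortify), equating Flank's and Center's payoffs gives 8q = −17q + 12 ⇒ q = 12/25.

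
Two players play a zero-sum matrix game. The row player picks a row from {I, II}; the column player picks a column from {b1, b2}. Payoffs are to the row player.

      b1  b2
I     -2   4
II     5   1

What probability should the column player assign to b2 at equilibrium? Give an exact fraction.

7/10

Row minima: I → -2, II → 1; maximin = 1.
Column maxima: b1 → 5, b2 → 4; minimax = 4.
1 ≠ 4, so there is no saddle point; optimal play is mixed.
Let the row player play I with probability p. Expected payoff against b1: (-2)p + 5(1−p) = −7p + 5; against b2: 4p + 1(1−p) = 3p + 1.
Setting these equal: −7p + 5 = 3p + 1 ⇒ −10p = -4 ⇒ p = 2/5, and the value is (-7)·(2/5) + 5 = 11/5.
For the column player: with q = P(b1), equating I's and II's payoffs gives −6q + 4 = 4q + 1 ⇒ q = 3/10.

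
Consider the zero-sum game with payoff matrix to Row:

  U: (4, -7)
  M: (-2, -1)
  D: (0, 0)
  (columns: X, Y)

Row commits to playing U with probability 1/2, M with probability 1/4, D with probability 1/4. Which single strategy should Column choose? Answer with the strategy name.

If Column plays X, Row's expected payoff is (1/2)·4 + (1/4)·(-2) + (1/4)·0 = 3/2.
If Column plays Y, Row's expected payoff is (1/2)·(-7) + (1/4)·(-1) + (1/4)·0 = -15/4.
Column minimizes Row's payoff; the smallest is -15/4, so the best response is Y.

Y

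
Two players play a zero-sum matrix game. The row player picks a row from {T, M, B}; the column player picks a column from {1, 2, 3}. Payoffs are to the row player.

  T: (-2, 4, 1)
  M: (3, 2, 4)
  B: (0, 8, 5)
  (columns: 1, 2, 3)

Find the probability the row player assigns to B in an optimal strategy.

1/9

Row minima: T → -2, M → 2, B → 0; maximin = 2.
Column maxima: 1 → 3, 2 → 8, 3 → 5; minimax = 3.
2 ≠ 3, so there is no saddle point; optimal play is mixed.
T is strictly dominated by B, so the row player never plays it.
3 is strictly dominated by 1 (it gives the row player strictly more in every row), so the column player never plays it.
On the remaining 2×2 (M, B vs 1, 2):
Let the row player play M with probability p. Expected payoff against 1: 3p + 0(1−p) = 3p; against 2: 2p + 8(1−p) = −6p + 8.
Setting these equal: 3p = −6p + 8 ⇒ 9p = 8 ⇒ p = 8/9, and the value is (3)·(8/9) = 8/3.
For the column player: with q = P(1), equating M's and B's payoffs gives q + 2 = −8q + 8 ⇒ q = 2/3.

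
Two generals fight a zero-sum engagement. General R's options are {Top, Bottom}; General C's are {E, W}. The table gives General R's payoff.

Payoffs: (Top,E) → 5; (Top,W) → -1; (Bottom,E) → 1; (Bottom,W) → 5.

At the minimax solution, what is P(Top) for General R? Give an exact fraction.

Row minima: Top → -1, Bottom → 1; maximin = 1.
Column maxima: E → 5, W → 5; minimax = 5.
1 ≠ 5, so there is no saddle point; optimal play is mixed.
Let General R play Top with probability p. Expected payoff against E: 5p + 1(1−p) = 4p + 1; against W: (-1)p + 5(1−p) = −6p + 5.
Setting these equal: 4p + 1 = −6p + 5 ⇒ 10p = 4 ⇒ p = 2/5, and the value is (4)·(2/5) + 1 = 13/5.
For General C: with q = P(E), equating Top's and Bottom's payoffs gives 6q − 1 = −4q + 5 ⇒ q = 3/5.

2/5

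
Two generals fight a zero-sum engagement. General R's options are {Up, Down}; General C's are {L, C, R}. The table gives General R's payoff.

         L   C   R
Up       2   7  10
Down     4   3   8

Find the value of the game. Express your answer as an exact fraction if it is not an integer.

Row minima: Up → 2, Down → 3; maximin = 3.
Column maxima: L → 4, C → 7, R → 10; minimax = 4.
3 ≠ 4, so there is no saddle point; optimal play is mixed.
R is strictly dominated by L (it gives General R strictly more in every row), so General C never plays it.
On the remaining 2×2 (Up, Down vs L, C):
Let General R play Up with probability p. Expected payoff against L: 2p + 4(1−p) = −2p + 4; against C: 7p + 3(1−p) = 4p + 3.
Setting these equal: −2p + 4 = 4p + 3 ⇒ −6p = -1 ⇒ p = 1/6, and the value is (-2)·(1/6) + 4 = 11/3.
For General C: with q = P(L), equating Up's and Down's payoffs gives −5q + 7 = q + 3 ⇒ q = 2/3.

11/3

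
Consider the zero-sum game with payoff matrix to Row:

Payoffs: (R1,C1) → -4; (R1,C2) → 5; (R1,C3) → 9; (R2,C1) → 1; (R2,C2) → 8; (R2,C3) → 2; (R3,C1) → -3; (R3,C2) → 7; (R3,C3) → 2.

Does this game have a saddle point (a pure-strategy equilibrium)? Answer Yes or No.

Row minima: R1 → -4, R2 → 1, R3 → -3; maximin = 1.
Column maxima: C1 → 1, C2 → 8, C3 → 9; minimax = 1.
maximin = minimax = 1, so a saddle point exists.

Yes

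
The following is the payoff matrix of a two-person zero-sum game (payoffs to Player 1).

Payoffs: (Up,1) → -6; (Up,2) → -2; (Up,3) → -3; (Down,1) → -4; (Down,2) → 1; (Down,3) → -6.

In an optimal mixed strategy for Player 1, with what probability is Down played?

Row minima: Up → -6, Down → -6; maximin = -6.
Column maxima: 1 → -4, 2 → 1, 3 → -3; minimax = -4.
-6 ≠ -4, so there is no saddle point; optimal play is mixed.
2 is strictly dominated by 1 (it gives Player 1 strictly more in every row), so Player 2 never plays it.
On the remaining 2×2 (Up, Down vs 1, 3):
Let Player 1 play Up with probability p. Expected payoff against 1: (-6)p + (-4)(1−p) = −2p − 4; against 3: (-3)p + (-6)(1−p) = 3p − 6.
Setting these equal: −2p − 4 = 3p − 6 ⇒ −5p = -2 ⇒ p = 2/5, and the value is (-2)·(2/5) − 4 = -24/5.
For Player 2: with q = P(1), equating Up's and Down's payoffs gives −3q − 3 = 2q − 6 ⇒ q = 3/5.

3/5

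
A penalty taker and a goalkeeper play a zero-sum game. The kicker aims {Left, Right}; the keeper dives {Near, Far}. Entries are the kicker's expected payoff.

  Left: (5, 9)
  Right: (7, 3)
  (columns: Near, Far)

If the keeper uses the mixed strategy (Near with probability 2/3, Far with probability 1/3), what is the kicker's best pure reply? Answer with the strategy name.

Expected payoff of Left: (2/3)·5 + (1/3)·9 = 19/3.
Expected payoff of Right: (2/3)·7 + (1/3)·3 = 17/3.
The largest is 19/3, so the kicker's best response is Left.

Left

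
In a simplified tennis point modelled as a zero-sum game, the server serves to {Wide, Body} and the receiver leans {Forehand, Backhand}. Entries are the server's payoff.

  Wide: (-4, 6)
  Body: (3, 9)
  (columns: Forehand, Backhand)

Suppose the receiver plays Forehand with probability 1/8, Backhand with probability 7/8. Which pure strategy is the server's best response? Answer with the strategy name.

Expected payoff of Wide: (1/8)·(-4) + (7/8)·6 = 19/4.
Expected payoff of Body: (1/8)·3 + (7/8)·9 = 33/4.
The largest is 33/4, so the server's best response is Body.

Body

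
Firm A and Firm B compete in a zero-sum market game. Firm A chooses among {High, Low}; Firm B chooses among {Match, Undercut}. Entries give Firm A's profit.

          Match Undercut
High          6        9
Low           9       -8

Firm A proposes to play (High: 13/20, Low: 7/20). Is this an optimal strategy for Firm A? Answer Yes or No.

No

Against Match this mix gives (13/20)·6 + (7/20)·9 = 141/20.
Against Undercut this mix gives (13/20)·9 + (7/20)·(-8) = 61/20.
Firm B will play Undercut, holding Firm A to 61/20. Shifting weight toward the row that does better against Undercut would raise this floor (the equalizing mix achieves 129/20 against both Undercut and Match), so the proposed strategy is not optimal.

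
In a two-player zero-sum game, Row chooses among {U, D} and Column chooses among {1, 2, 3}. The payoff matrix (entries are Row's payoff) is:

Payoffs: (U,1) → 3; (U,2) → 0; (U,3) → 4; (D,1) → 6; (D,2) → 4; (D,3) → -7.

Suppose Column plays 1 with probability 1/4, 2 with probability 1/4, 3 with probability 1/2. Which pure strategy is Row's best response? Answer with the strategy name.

Expected payoff of U: (1/4)·3 + (1/4)·0 + (1/2)·4 = 11/4.
Expected payoff of D: (1/4)·6 + (1/4)·4 + (1/2)·(-7) = -1.
The largest is 11/4, so Row's best response is U.

U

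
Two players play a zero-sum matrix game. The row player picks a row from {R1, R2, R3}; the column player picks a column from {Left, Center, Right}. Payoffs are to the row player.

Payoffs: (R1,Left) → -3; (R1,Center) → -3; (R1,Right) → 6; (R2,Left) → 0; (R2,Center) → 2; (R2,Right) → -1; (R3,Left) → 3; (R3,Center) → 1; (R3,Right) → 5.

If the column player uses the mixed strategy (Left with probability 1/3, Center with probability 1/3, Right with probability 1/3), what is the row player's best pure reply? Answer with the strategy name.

Expected payoff of R1: (1/3)·(-3) + (1/3)·(-3) + (1/3)·6 = 0.
Expected payoff of R2: (1/3)·0 + (1/3)·2 + (1/3)·(-1) = 1/3.
Expected payoff of R3: (1/3)·3 + (1/3)·1 + (1/3)·5 = 3.
The largest is 3, so the row player's best response is R3.

R3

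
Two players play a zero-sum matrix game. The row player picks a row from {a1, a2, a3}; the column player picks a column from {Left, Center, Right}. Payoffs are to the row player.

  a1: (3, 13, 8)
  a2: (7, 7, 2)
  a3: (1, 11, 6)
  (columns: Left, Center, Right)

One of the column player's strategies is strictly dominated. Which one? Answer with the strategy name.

Right holds the row player's payoff strictly below Center in every row: 8 < 13, 2 < 7, 6 < 11.
So Center is strictly dominated for the column player.

Center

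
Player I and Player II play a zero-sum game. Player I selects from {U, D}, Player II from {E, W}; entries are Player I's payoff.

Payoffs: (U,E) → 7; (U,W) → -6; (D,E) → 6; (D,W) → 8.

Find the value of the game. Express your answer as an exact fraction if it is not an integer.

Row minima: U → -6, D → 6; maximin = 6.
Column maxima: E → 7, W → 8; minimax = 7.
6 ≠ 7, so there is no saddle point; optimal play is mixed.
Let Player I play U with probability p. Expected payoff against E: 7p + 6(1−p) = p + 6; against W: (-6)p + 8(1−p) = −14p + 8.
Setting these equal: p + 6 = −14p + 8 ⇒ 15p = 2 ⇒ p = 2/15, and the value is (1)·(2/15) + 6 = 92/15.
For Player II: with q = P(E), equating U's and D's payoffs gives 13q − 6 = −2q + 8 ⇒ q = 14/15.

92/15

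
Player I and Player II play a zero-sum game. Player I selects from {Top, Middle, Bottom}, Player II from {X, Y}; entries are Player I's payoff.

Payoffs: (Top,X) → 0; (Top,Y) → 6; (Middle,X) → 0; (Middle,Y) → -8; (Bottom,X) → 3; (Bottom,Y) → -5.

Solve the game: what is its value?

9/7

Row minima: Top → 0, Middle → -8, Bottom → -5; maximin = 0.
Column maxima: X → 3, Y → 6; minimax = 3.
0 ≠ 3, so there is no saddle point; optimal play is mixed.
Middle is strictly dominated by Bottom, so Player I never plays it.
On the remaining 2×2 (Top, Bottom vs X, Y):
Let Player I play Top with probability p. Expected payoff against X: 0p + 3(1−p) = −3p + 3; against Y: 6p + (-5)(1−p) = 11p − 5.
Setting these equal: −3p + 3 = 11p − 5 ⇒ −14p = -8 ⇒ p = 4/7, and the value is (-3)·(4/7) + 3 = 9/7.
For Player II: with q = P(X), equating Top's and Bottom's payoffs gives −6q + 6 = 8q − 5 ⇒ q = 11/14.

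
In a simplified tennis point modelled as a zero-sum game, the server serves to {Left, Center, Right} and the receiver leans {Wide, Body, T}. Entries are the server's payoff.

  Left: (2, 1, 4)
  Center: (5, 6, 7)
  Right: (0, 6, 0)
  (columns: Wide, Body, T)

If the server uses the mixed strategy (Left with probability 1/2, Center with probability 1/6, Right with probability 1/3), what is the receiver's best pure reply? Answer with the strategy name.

Wide

If the receiver plays Wide, the server's expected payoff is (1/2)·2 + (1/6)·5 + (1/3)·0 = 11/6.
If the receiver plays Body, the server's expected payoff is (1/2)·1 + (1/6)·6 + (1/3)·6 = 7/2.
If the receiver plays T, the server's expected payoff is (1/2)·4 + (1/6)·7 + (1/3)·0 = 19/6.
The receiver minimizes the server's payoff; the smallest is 11/6, so the best response is Wide.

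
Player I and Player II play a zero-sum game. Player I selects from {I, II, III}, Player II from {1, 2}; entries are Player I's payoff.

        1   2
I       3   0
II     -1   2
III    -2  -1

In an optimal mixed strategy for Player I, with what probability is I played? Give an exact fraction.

Row minima: I → 0, II → -1, III → -2; maximin = 0.
Column maxima: 1 → 3, 2 → 2; minimax = 2.
0 ≠ 2, so there is no saddle point; optimal play is mixed.
III is strictly dominated by I, so Player I never plays it.
On the remaining 2×2 (I, II vs 1, 2):
Let Player I play I with probability p. Expected payoff against 1: 3p + (-1)(1−p) = 4p − 1; against 2: 0p + 2(1−p) = −2p + 2.
Setting these equal: 4p − 1 = −2p + 2 ⇒ 6p = 3 ⇒ p = 1/2, and the value is (4)·(1/2) − 1 = 1.
For Player II: with q = P(1), equating I's and II's payoffs gives 3q = −3q + 2 ⇒ q = 1/3.

1/2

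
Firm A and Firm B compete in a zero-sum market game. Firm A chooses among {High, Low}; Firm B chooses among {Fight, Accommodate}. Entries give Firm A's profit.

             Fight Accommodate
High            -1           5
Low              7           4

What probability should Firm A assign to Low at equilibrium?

2/3

Row minima: High → -1, Low → 4; maximin = 4.
Column maxima: Fight → 7, Accommodate → 5; minimax = 5.
4 ≠ 5, so there is no saddle point; optimal play is mixed.
Let Firm A play High with probability p. Expected payoff against Fight: (-1)p + 7(1−p) = −8p + 7; against Accommodate: 5p + 4(1−p) = p + 4.
Setting these equal: −8p + 7 = p + 4 ⇒ −9p = -3 ⇒ p = 1/3, and the value is (-8)·(1/3) + 7 = 13/3.
For Firm B: with q = P(Fight), equating High's and Low's payoffs gives −6q + 5 = 3q + 4 ⇒ q = 1/9.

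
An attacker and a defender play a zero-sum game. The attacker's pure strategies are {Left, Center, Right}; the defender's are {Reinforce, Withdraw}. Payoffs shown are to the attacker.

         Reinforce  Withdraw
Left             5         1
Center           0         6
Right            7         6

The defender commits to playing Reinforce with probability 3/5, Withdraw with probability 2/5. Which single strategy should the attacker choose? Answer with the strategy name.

Right

Expected payoff of Left: (3/5)·5 + (2/5)·1 = 17/5.
Expected payoff of Center: (3/5)·0 + (2/5)·6 = 12/5.
Expected payoff of Right: (3/5)·7 + (2/5)·6 = 33/5.
The largest is 33/5, so the attacker's best response is Right.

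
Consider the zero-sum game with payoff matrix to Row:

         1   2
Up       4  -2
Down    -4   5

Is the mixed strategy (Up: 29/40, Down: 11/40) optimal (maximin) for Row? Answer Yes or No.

Against 1 this mix gives (29/40)·4 + (11/40)·(-4) = 9/5.
Against 2 this mix gives (29/40)·(-2) + (11/40)·5 = -3/40.
Column will play 2, holding Row to -3/40. Shifting weight toward the row that does better against 2 would raise this floor (the equalizing mix achieves 4/5 against both 2 and 1), so the proposed strategy is not optimal.

No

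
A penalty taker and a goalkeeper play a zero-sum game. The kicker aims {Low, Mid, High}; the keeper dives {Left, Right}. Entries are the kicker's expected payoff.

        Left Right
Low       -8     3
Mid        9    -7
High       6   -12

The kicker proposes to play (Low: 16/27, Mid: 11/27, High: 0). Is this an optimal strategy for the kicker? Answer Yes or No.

Against Left this mix gives (16/27)·(-8) + (11/27)·9 = -29/27.
Against Right this mix gives (16/27)·3 + (11/27)·(-7) = -29/27.
All of the keeper's active replies (Left, Right) yield -29/27, and no column does worse for the kicker. The mix makes the keeper indifferent and guarantees -29/27, so it is optimal.

Yes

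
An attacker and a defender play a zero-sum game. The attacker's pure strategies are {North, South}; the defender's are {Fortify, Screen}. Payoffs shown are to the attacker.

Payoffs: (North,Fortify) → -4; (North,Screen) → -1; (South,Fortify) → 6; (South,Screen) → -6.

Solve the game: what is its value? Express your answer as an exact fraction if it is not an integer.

Row minima: North → -4, South → -6; maximin = -4.
Column maxima: Fortify → 6, Screen → -1; minimax = -1.
-4 ≠ -1, so there is no saddle point; optimal play is mixed.
Let the attacker play North with probability p. Expected payoff against Fortify: (-4)p + 6(1−p) = −10p + 6; against Screen: (-1)p + (-6)(1−p) = 5p − 6.
Setting these equal: −10p + 6 = 5p − 6 ⇒ −15p = -12 ⇒ p = 4/5, and the value is (-10)·(4/5) + 6 = -2.
For the defender: with q = P(Fortify), equating North's and South's payoffs gives −3q − 1 = 12q − 6 ⇒ q = 1/3.

-2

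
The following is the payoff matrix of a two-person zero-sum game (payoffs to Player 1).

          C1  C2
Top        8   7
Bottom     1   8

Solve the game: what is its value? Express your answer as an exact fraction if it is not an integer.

Row minima: Top → 7, Bottom → 1; maximin = 7.
Column maxima: C1 → 8, C2 → 8; minimax = 8.
7 ≠ 8, so there is no saddle point; optimal play is mixed.
Let Player 1 play Top with probability p. Expected payoff against C1: 8p + 1(1−p) = 7p + 1; against C2: 7p + 8(1−p) = −p + 8.
Setting these equal: 7p + 1 = −p + 8 ⇒ 8p = 7 ⇒ p = 7/8, and the value is (7)·(7/8) + 1 = 57/8.
For Player 2: with q = P(C1), equating Top's and Bottom's payoffs gives q + 7 = −7q + 8 ⇒ q = 1/8.

57/8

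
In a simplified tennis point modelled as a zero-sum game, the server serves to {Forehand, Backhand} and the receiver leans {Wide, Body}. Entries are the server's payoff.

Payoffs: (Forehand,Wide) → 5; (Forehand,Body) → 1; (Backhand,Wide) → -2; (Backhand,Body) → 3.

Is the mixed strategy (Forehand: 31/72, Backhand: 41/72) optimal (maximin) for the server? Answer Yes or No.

Against Wide this mix gives (31/72)·5 + (41/72)·(-2) = 73/72.
Against Body this mix gives (31/72)·1 + (41/72)·3 = 77/36.
The receiver will play Wide, holding the server to 73/72. Shifting weight toward the row that does better against Wide would raise this floor (the equalizing mix achieves 17/9 against both Wide and Body), so the proposed strategy is not optimal.

No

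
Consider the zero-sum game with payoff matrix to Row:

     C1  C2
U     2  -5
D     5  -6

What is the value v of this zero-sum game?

Row minima: U → -5, D → -6; maximin = -5.
Column maxima: C1 → 5, C2 → -5; minimax = -5.
Since maximin = minimax = -5, there is a saddle point and the value is -5.

-5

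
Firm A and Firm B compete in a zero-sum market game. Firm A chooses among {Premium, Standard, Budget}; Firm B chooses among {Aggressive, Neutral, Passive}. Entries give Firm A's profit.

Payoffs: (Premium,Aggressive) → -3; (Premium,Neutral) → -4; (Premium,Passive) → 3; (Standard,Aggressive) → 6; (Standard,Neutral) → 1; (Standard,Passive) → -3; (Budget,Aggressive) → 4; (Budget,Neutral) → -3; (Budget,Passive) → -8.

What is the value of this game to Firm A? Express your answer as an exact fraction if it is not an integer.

Row minima: Premium → -4, Standard → -3, Budget → -8; maximin = -3.
Column maxima: Aggressive → 6, Neutral → 1, Passive → 3; minimax = 1.
-3 ≠ 1, so there is no saddle point; optimal play is mixed.
Budget is strictly dominated by Standard, so Firm A never plays it.
Aggressive is strictly dominated by Neutral (it gives Firm A strictly more in every row), so Firm B never plays it.
On the remaining 2×2 (Premium, Standard vs Neutral, Passive):
Let Firm A play Premium with probability p. Expected payoff against Neutral: (-4)p + 1(1−p) = −5p + 1; against Passive: 3p + (-3)(1−p) = 6p − 3.
Setting these equal: −5p + 1 = 6p − 3 ⇒ −11p = -4 ⇒ p = 4/11, and the value is (-5)·(4/11) + 1 = -9/11.
For Firm B: with q = P(Neutral), equating Premium's and Standard's payoffs gives −7q + 3 = 4q − 3 ⇒ q = 6/11.

-9/11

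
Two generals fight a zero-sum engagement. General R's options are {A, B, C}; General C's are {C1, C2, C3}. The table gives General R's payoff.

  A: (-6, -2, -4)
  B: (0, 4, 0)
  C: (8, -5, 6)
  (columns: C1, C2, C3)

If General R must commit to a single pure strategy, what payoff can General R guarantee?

Row minima: A → -6, B → 0, C → -5.
The best of these is 0.

0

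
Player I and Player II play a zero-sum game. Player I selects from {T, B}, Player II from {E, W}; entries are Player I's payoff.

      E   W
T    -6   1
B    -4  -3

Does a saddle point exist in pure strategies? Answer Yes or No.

Row minima: T → -6, B → -4; maximin = -4.
Column maxima: E → -4, W → 1; minimax = -4.
maximin = minimax = -4, so a saddle point exists.

Yes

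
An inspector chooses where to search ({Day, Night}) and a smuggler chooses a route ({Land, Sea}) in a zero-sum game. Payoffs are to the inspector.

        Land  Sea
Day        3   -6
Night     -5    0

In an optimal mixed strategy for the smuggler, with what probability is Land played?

Row minima: Day → -6, Night → -5; maximin = -5.
Column maxima: Land → 3, Sea → 0; minimax = 0.
-5 ≠ 0, so there is no saddle point; optimal play is mixed.
Let the inspector play Day with probability p. Expected payoff against Land: 3p + (-5)(1−p) = 8p − 5; against Sea: (-6)p + 0(1−p) = −6p.
Setting these equal: 8p − 5 = −6p ⇒ 14p = 5 ⇒ p = 5/14, and the value is (8)·(5/14) − 5 = -15/7.
For the smuggler: with q = P(Land), equating Day's and Night's payoffs gives 9q − 6 = −5q ⇒ q = 3/7.

3/7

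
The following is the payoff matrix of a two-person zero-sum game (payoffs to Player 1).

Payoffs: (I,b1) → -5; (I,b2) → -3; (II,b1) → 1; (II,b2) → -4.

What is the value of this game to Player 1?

-23/7

Row minima: I → -5, II → -4; maximin = -4.
Column maxima: b1 → 1, b2 → -3; minimax = -3.
-4 ≠ -3, so there is no saddle point; optimal play is mixed.
Let Player 1 play I with probability p. Expected payoff against b1: (-5)p + 1(1−p) = −6p + 1; against b2: (-3)p + (-4)(1−p) = p − 4.
Setting these equal: −6p + 1 = p − 4 ⇒ −7p = -5 ⇒ p = 5/7, and the value is (-6)·(5/7) + 1 = -23/7.
For Player 2: with q = P(b1), equating I's and II's payoffs gives −2q − 3 = 5q − 4 ⇒ q = 1/7.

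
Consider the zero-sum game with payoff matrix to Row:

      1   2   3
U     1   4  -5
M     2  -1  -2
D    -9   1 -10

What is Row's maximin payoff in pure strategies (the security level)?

Row minima: U → -5, M → -2, D → -10.
The best of these is -2.

-2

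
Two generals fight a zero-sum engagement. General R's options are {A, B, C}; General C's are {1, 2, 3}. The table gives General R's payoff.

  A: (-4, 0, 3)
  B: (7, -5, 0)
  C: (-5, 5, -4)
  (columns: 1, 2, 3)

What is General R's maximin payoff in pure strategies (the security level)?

-4

Row minima: A → -4, B → -5, C → -5.
The best of these is -4.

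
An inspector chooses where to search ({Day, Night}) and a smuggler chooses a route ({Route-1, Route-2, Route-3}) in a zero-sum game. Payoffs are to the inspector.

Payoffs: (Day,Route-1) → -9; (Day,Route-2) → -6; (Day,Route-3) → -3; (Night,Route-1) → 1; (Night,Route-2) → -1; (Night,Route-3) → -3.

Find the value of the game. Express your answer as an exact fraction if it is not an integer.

-3

Row minima: Day → -9, Night → -3; maximin = -3.
Column maxima: Route-1 → 1, Route-2 → -1, Route-3 → -3; minimax = -3.
Since maximin = minimax = -3, there is a saddle point and the value is -3.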